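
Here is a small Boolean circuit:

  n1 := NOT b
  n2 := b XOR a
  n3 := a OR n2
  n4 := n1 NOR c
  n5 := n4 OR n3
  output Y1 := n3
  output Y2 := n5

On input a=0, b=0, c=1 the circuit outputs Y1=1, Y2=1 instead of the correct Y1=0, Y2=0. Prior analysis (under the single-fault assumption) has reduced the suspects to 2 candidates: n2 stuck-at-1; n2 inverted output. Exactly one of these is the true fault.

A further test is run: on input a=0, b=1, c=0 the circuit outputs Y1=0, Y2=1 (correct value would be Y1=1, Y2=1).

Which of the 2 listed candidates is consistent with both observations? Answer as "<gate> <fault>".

n2 inverted output

Evaluate each candidate on input a=0, b=1, c=0:
  n2 stuck-at-1: n1=0, n2=1 [stuck-at-1], n3=1, n4=1, n5=1 → Y1=1, Y2=1 — eliminated
  n2 inverted output: n1=0, n2=0 [inverted output], n3=0, n4=1, n5=1 → Y1=0, Y2=1 — matches
Only n2 inverted output reproduces the observed Y1=0, Y2=1.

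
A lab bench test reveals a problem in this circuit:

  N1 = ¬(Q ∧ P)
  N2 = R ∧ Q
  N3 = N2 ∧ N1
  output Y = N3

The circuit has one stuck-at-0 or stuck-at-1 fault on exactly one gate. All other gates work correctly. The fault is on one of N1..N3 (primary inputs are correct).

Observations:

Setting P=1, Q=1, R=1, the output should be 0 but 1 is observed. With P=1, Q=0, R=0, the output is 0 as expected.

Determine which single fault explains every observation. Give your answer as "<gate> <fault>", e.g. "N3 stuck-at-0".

Fault-free values for test 1 (P=1, Q=1, R=1): N1=0, N2=1, N3=0, giving Y=0. Observed 1.
Test 1: faults giving observed 1 are {N1 stuck-at-1, N3 stuck-at-1}.
Test 2 (P=1, Q=0, R=0): fault-free N1=1, N2=0, N3=0 → 0; observed 0. Eliminates N3 stuck-at-1.
Only N1 stuck-at-1 is consistent with every test.

N1 stuck-at-1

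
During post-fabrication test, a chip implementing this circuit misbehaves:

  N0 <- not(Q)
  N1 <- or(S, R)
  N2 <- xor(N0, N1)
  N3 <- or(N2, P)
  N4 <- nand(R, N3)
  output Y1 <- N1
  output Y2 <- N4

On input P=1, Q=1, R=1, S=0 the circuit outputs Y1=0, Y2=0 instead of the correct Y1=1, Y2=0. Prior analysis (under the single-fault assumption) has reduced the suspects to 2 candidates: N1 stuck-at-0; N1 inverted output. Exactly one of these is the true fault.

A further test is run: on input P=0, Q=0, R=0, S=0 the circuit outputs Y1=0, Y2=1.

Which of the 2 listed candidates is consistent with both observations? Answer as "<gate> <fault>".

Evaluate each candidate on input P=0, Q=0, R=0, S=0:
  N1 stuck-at-0: N0=1, N1=0 [stuck-at-0], N2=1, N3=1, N4=1 → Y1=0, Y2=1 — matches
  N1 inverted output: N0=1, N1=1 [inverted output], N2=0, N3=0, N4=1 → Y1=1, Y2=1 — eliminated
Only N1 stuck-at-0 reproduces the observed Y1=0, Y2=1.

N1 stuck-at-0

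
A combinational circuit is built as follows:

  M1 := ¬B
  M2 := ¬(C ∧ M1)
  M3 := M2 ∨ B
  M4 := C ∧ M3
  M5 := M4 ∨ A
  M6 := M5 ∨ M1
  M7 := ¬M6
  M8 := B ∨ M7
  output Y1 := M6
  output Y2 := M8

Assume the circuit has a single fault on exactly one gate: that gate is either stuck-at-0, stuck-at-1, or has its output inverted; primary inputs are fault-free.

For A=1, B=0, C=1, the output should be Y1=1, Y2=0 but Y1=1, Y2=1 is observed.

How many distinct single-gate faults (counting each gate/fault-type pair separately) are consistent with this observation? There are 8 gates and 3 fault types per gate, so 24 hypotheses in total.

4

Fault-free: M1=1, M2=0, M3=0, M4=0, M5=1, M6=1, M7=0, M8=0 → Y1=1, Y2=0. Observed Y1=1, Y2=1.
  M1: none of the 3 fault types match ✗
  M2: none of the 3 fault types match ✗
  M3: none of the 3 fault types match ✗
  M4: none of the 3 fault types match ✗
  M5: none of the 3 fault types match ✗
  M6: none of the 3 fault types match ✗
  M7: stuck-at-1, inverted output ✓; others ✗
  M8: stuck-at-1, inverted output ✓; others ✗
Consistent faults: {M7 stuck-at-1, M7 inverted output, M8 stuck-at-1, M8 inverted output} — 4 in all.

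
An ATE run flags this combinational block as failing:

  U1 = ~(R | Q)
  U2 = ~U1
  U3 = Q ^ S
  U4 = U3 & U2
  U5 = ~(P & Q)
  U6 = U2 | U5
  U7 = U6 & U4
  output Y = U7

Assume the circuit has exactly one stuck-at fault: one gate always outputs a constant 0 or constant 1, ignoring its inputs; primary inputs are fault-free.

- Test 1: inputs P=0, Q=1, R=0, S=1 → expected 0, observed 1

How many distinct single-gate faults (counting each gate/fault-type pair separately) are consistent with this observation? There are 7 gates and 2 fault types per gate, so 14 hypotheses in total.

Fault-free: U1=0, U2=1, U3=0, U4=0, U5=1, U6=1, U7=0 → 0. Observed 1.
  U1 stuck-at-0: output 0 ✗
  U1 stuck-at-1: output 0 ✗
  U2 stuck-at-0: output 0 ✗
  U2 stuck-at-1: output 0 ✗
  U3 stuck-at-0: output 0 ✗
  U3 stuck-at-1: output 1 ✓
  U4 stuck-at-0: output 0 ✗
  U4 stuck-at-1: output 1 ✓
  U5 stuck-at-0: output 0 ✗
  U5 stuck-at-1: output 0 ✗
  U6 stuck-at-0: output 0 ✗
  U6 stuck-at-1: output 0 ✗
  U7 stuck-at-0: output 0 ✗
  U7 stuck-at-1: output 1 ✓
Consistent faults: {U3 stuck-at-1, U4 stuck-at-1, U7 stuck-at-1} — 3 in all.

3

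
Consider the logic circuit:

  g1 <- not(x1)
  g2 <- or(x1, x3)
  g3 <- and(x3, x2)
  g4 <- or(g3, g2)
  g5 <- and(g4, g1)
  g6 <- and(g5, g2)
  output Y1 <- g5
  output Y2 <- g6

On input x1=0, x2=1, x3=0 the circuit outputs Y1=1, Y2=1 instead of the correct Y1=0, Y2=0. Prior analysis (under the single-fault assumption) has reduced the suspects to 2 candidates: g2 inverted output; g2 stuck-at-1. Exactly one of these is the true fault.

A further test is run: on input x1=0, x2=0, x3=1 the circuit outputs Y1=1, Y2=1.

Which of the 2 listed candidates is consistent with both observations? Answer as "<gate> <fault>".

Evaluate each candidate on input x1=0, x2=0, x3=1:
  g2 inverted output: g1=1, g2=0 [inverted output], g3=0, g4=0, g5=0, g6=0 → Y1=0, Y2=0 — eliminated
  g2 stuck-at-1: g1=1, g2=1 [stuck-at-1], g3=0, g4=1, g5=1, g6=1 → Y1=1, Y2=1 — matches
Only g2 stuck-at-1 reproduces the observed Y1=1, Y2=1.

g2 stuck-at-1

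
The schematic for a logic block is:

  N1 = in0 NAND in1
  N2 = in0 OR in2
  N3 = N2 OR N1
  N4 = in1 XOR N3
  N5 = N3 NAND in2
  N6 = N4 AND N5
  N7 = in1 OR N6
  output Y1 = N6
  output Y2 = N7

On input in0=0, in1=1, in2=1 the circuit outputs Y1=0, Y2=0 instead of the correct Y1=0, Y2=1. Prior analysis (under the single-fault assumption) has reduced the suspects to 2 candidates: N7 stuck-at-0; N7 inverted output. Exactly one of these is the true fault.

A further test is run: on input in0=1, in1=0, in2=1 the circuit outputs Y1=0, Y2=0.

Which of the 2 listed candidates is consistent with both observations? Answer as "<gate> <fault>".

Evaluate each candidate on input in0=1, in1=0, in2=1:
  N7 stuck-at-0: N1=1, N2=1, N3=1, N4=1, N5=0, N6=0, N7=0 [stuck-at-0] → Y1=0, Y2=0 — matches
  N7 inverted output: N1=1, N2=1, N3=1, N4=1, N5=0, N6=0, N7=1 [inverted output] → Y1=0, Y2=1 — eliminated
Only N7 stuck-at-0 reproduces the observed Y1=0, Y2=0.

N7 stuck-at-0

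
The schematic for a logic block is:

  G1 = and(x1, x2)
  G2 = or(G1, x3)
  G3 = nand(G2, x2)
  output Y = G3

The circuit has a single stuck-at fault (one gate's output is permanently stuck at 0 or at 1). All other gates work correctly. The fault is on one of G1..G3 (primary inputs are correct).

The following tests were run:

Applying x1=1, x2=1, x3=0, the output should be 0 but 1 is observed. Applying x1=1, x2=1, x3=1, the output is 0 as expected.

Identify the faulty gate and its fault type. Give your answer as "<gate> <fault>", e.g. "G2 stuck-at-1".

Fault-free values for test 1 (x1=1, x2=1, x3=0): G1=1, G2=1, G3=0, giving Y=0. Observed 1.
Test 1: faults giving observed 1 are {G1 stuck-at-0, G2 stuck-at-0, G3 stuck-at-1}.
Test 2 (x1=1, x2=1, x3=1): fault-free G1=1, G2=1, G3=0 → 0; observed 0. Eliminates G2 stuck-at-0, G3 stuck-at-1.
Only G1 stuck-at-0 is consistent with every test.

G1 stuck-at-0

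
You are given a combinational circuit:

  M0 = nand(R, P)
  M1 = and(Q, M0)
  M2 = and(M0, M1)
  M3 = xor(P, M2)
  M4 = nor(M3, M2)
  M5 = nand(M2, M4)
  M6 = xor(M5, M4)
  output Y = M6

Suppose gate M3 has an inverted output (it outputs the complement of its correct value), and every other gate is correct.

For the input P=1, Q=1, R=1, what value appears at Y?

0

Propagate with M3 forced: M0=0, M1=0, M2=0, M3=0 [inverted output], M4=1, M5=1, M6=0.
So Y = 0. (Without the fault it would be 1.)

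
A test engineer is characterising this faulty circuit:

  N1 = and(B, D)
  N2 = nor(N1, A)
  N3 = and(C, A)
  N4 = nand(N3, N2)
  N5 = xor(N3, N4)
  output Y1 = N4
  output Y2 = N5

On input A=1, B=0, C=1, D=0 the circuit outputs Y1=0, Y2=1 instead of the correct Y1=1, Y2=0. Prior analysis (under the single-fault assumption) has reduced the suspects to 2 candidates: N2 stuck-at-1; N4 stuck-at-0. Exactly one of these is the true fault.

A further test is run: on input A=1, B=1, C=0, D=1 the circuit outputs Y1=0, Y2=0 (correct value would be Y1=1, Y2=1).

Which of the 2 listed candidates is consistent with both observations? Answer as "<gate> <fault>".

Evaluate each candidate on input A=1, B=1, C=0, D=1:
  N2 stuck-at-1: N1=1, N2=1 [stuck-at-1], N3=0, N4=1, N5=1 → Y1=1, Y2=1 — eliminated
  N4 stuck-at-0: N1=1, N2=0, N3=0, N4=0 [stuck-at-0], N5=0 → Y1=0, Y2=0 — matches
Only N4 stuck-at-0 reproduces the observed Y1=0, Y2=0.

N4 stuck-at-0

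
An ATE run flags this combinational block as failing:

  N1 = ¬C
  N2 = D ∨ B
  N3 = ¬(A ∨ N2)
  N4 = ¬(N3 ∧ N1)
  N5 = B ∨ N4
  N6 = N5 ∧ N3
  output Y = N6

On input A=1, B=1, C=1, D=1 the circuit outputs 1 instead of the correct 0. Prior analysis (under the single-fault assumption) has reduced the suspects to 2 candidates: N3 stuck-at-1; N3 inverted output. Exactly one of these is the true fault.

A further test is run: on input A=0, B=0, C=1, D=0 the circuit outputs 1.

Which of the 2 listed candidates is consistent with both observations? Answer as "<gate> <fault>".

N3 stuck-at-1

Evaluate each candidate on input A=0, B=0, C=1, D=0:
  N3 stuck-at-1: N1=0, N2=0, N3=1 [stuck-at-1], N4=1, N5=1, N6=1 → 1 — matches
  N3 inverted output: N1=0, N2=0, N3=0 [inverted output], N4=1, N5=1, N6=0 → 0 — eliminated
Only N3 stuck-at-1 reproduces the observed 1.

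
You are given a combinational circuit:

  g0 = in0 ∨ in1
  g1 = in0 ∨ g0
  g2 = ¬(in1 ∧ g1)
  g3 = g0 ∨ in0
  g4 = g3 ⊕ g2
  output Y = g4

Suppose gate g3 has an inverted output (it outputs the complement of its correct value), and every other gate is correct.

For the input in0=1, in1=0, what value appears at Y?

Propagate with g3 forced: g0=1, g1=1, g2=1, g3=0 [inverted output], g4=1.
So Y = 1. (Without the fault it would be 0.)

1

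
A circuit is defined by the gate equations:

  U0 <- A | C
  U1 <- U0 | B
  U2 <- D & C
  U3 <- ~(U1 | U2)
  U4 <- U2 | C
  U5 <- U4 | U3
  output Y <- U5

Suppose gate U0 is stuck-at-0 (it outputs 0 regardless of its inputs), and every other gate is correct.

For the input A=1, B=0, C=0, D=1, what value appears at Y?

1

Propagate with U0 forced: U0=0 [stuck-at-0], U1=0, U2=0, U3=1, U4=0, U5=1.
So Y = 1. (Without the fault it would be 0.)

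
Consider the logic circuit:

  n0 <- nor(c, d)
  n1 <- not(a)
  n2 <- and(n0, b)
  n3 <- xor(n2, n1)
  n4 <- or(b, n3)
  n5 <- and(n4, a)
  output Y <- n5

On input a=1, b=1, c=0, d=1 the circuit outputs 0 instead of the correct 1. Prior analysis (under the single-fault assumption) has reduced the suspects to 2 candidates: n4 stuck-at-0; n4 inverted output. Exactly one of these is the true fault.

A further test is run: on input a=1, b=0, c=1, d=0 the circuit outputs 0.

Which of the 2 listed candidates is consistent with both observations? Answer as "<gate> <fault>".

n4 stuck-at-0

Evaluate each candidate on input a=1, b=0, c=1, d=0:
  n4 stuck-at-0: n0=0, n1=0, n2=0, n3=0, n4=0 [stuck-at-0], n5=0 → 0 — matches
  n4 inverted output: n0=0, n1=0, n2=0, n3=0, n4=1 [inverted output], n5=1 → 1 — eliminated
Only n4 stuck-at-0 reproduces the observed 0.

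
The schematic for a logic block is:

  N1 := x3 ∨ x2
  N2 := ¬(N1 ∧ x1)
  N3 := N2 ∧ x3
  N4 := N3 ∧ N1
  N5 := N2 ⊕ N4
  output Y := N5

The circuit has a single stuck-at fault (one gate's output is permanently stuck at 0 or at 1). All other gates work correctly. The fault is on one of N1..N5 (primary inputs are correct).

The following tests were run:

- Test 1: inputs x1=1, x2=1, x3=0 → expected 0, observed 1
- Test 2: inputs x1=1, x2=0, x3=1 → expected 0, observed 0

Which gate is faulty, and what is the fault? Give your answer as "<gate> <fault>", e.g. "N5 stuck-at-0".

Fault-free values for test 1 (x1=1, x2=1, x3=0): N1=1, N2=0, N3=0, N4=0, N5=0, giving Y=0. Observed 1.
Test 1: faults giving observed 1 are {N1 stuck-at-0, N2 stuck-at-1, N3 stuck-at-1, N4 stuck-at-1, N5 stuck-at-1}.
Test 2 (x1=1, x2=0, x3=1): fault-free N1=1, N2=0, N3=0, N4=0, N5=0 → 0; observed 0. Eliminates N1 stuck-at-0, N3 stuck-at-1, N4 stuck-at-1, N5 stuck-at-1.
Only N2 stuck-at-1 is consistent with every test.

N2 stuck-at-1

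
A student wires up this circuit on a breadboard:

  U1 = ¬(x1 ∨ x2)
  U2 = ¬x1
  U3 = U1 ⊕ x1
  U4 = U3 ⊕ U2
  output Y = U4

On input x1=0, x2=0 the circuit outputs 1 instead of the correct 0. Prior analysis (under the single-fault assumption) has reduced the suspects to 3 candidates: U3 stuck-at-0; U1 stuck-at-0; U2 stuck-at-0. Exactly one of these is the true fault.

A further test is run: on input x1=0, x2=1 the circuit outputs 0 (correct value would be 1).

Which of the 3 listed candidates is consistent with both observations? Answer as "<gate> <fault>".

U2 stuck-at-0

Evaluate each candidate on input x1=0, x2=1:
  U3 stuck-at-0: U1=0, U2=1, U3=0 [stuck-at-0], U4=1 → 1 — eliminated
  U1 stuck-at-0: U1=0 [stuck-at-0], U2=1, U3=0, U4=1 → 1 — eliminated
  U2 stuck-at-0: U1=0, U2=0 [stuck-at-0], U3=0, U4=0 → 0 — matches
Only U2 stuck-at-0 reproduces the observed 0.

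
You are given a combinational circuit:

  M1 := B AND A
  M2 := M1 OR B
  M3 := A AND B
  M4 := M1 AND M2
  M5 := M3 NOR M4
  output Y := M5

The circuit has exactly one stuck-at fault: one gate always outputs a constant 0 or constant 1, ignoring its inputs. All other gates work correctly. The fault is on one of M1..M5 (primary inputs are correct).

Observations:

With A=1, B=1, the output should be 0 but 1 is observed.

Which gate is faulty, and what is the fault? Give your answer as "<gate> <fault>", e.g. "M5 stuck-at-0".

Fault-free values for test 1 (A=1, B=1): M1=1, M2=1, M3=1, M4=1, M5=0, giving Y=0. Observed 1.
Test 1: faults giving observed 1 are {M5 stuck-at-1}.
Only M5 stuck-at-1 is consistent with every test.

M5 stuck-at-1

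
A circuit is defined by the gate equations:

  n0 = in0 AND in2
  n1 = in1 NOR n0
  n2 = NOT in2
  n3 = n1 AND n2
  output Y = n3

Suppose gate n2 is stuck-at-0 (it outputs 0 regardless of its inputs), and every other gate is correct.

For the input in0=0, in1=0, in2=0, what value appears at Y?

Propagate with n2 forced: n0=0, n1=1, n2=0 [stuck-at-0], n3=0.
So Y = 0. (Without the fault it would be 1.)

0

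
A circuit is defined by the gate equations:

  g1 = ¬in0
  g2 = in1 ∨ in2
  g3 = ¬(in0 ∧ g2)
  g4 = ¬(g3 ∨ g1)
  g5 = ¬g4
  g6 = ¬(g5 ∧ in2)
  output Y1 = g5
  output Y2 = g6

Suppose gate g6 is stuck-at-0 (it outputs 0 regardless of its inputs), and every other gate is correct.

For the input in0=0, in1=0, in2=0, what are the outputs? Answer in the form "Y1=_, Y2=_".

Y1=1, Y2=0

Propagate with g6 forced: g1=1, g2=0, g3=1, g4=0, g5=1, g6=0 [stuck-at-0].
So the outputs are Y1=1, Y2=0. (Without the fault they would be Y1=1, Y2=1.)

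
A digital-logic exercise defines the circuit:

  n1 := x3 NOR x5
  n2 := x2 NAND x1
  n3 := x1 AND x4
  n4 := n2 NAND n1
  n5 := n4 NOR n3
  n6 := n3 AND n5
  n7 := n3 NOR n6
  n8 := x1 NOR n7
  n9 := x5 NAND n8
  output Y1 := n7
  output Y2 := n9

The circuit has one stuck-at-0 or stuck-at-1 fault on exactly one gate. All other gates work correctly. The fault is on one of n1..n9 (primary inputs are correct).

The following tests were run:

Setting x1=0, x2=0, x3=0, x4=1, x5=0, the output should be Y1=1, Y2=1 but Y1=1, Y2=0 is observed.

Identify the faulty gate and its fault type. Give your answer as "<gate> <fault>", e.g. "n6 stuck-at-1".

Fault-free values for test 1 (x1=0, x2=0, x3=0, x4=1, x5=0): n1=1, n2=1, n3=0, n4=0, n5=1, n6=0, n7=1, n8=0, n9=1, giving Y1=1, Y2=1. Observed Y1=1, Y2=0.
Test 1: faults giving observed Y1=1, Y2=0 are {n9 stuck-at-0}.
Only n9 stuck-at-0 is consistent with every test.

n9 stuck-at-0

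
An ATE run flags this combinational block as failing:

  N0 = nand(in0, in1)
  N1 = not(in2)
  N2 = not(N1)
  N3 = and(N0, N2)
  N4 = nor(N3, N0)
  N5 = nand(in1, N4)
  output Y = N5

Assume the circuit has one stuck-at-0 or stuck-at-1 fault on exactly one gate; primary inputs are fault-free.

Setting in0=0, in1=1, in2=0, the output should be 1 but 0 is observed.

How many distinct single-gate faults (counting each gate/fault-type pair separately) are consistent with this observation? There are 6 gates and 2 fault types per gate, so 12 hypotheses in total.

3

Fault-free: N0=1, N1=1, N2=0, N3=0, N4=0, N5=1 → 1. Observed 0.
  N0 stuck-at-0: output 0 ✓
  N0 stuck-at-1: output 1 ✗
  N1 stuck-at-0: output 1 ✗
  N1 stuck-at-1: output 1 ✗
  N2 stuck-at-0: output 1 ✗
  N2 stuck-at-1: output 1 ✗
  N3 stuck-at-0: output 1 ✗
  N3 stuck-at-1: output 1 ✗
  N4 stuck-at-0: output 1 ✗
  N4 stuck-at-1: output 0 ✓
  N5 stuck-at-0: output 0 ✓
  N5 stuck-at-1: output 1 ✗
Consistent faults: {N0 stuck-at-0, N4 stuck-at-1, N5 stuck-at-0} — 3 in all.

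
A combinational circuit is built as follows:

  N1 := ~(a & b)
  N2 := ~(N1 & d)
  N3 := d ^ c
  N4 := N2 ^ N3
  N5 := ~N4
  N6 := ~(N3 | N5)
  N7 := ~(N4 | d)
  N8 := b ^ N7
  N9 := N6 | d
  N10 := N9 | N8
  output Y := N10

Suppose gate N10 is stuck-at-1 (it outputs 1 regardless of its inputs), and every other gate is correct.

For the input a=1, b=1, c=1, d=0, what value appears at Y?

1

Propagate with N10 forced: N1=0, N2=1, N3=1, N4=0, N5=1, N6=0, N7=1, N8=0, N9=0, N10=1 [stuck-at-1].
So Y = 1. (Without the fault it would be 0.)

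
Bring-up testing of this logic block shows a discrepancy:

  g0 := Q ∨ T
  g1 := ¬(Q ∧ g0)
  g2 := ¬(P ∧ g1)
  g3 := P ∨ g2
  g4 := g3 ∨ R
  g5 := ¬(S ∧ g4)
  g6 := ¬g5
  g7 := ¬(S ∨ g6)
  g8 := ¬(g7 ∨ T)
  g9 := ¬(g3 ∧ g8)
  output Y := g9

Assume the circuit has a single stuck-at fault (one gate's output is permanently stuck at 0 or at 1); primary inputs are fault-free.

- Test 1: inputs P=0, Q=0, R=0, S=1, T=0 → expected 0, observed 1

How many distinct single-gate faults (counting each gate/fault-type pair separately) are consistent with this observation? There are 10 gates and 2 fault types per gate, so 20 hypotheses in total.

5

Fault-free: g0=0, g1=1, g2=1, g3=1, g4=1, g5=0, g6=1, g7=0, g8=1, g9=0 → 0. Observed 1.
  g0: none of the 2 fault types match ✗
  g1: none of the 2 fault types match ✗
  g2: stuck-at-0 ✓; others ✗
  g3: stuck-at-0 ✓; others ✗
  g4: none of the 2 fault types match ✗
  g5: none of the 2 fault types match ✗
  g6: none of the 2 fault types match ✗
  g7: stuck-at-1 ✓; others ✗
  g8: stuck-at-0 ✓; others ✗
  g9: stuck-at-1 ✓; others ✗
Consistent faults: {g2 stuck-at-0, g3 stuck-at-0, g7 stuck-at-1, g8 stuck-at-0, g9 stuck-at-1} — 5 in all.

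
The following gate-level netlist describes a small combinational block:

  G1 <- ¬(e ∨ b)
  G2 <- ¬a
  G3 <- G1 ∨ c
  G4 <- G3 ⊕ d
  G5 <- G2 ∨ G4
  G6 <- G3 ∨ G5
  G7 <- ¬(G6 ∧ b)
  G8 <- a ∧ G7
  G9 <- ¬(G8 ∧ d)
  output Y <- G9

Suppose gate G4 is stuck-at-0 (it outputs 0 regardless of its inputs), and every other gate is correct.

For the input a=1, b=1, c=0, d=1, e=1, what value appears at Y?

0

Propagate with G4 forced: G1=0, G2=0, G3=0, G4=0 [stuck-at-0], G5=0, G6=0, G7=1, G8=1, G9=0.
So Y = 0. (Without the fault it would be 1.)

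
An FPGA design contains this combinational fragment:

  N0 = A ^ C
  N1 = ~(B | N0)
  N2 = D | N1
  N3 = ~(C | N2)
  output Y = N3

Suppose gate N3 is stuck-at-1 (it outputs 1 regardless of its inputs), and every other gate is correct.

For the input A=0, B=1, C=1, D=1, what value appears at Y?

1

Propagate with N3 forced: N0=1, N1=0, N2=1, N3=1 [stuck-at-1].
So Y = 1. (Without the fault it would be 0.)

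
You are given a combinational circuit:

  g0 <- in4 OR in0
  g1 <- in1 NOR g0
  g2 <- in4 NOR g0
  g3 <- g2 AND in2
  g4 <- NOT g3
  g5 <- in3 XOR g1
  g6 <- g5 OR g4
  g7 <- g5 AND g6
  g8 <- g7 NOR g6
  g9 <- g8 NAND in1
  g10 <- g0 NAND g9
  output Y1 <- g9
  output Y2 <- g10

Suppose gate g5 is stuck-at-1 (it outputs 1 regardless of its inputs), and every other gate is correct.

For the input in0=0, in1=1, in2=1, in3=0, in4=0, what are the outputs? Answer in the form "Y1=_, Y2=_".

Propagate with g5 forced: g0=0, g1=0, g2=1, g3=1, g4=0, g5=1 [stuck-at-1], g6=1, g7=1, g8=0, g9=1, g10=1.
So the outputs are Y1=1, Y2=1. (Without the fault they would be Y1=0, Y2=1.)

Y1=1, Y2=1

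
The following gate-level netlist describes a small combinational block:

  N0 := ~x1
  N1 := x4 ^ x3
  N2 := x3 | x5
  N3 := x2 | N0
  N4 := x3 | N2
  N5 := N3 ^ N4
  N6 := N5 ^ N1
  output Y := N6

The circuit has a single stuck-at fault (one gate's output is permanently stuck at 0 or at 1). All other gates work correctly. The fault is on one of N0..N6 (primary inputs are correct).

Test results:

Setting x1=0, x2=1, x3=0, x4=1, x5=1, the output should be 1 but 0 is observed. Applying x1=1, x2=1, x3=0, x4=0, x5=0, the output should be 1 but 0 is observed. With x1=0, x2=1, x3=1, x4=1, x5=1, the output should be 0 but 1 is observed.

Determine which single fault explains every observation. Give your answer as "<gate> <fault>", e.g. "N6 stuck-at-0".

Fault-free values for test 1 (x1=0, x2=1, x3=0, x4=1, x5=1): N0=1, N1=1, N2=1, N3=1, N4=1, N5=0, N6=1, giving Y=1. Observed 0.
Test 1: faults giving observed 0 are {N1 stuck-at-0, N2 stuck-at-0, N3 stuck-at-0, N4 stuck-at-0, N5 stuck-at-1, N6 stuck-at-0}.
Test 2 (x1=1, x2=1, x3=0, x4=0, x5=0): fault-free N0=0, N1=0, N2=0, N3=1, N4=0, N5=1, N6=1 → 1; observed 0. Eliminates N1 stuck-at-0, N2 stuck-at-0, N4 stuck-at-0, N5 stuck-at-1.
Test 3 (x1=0, x2=1, x3=1, x4=1, x5=1): fault-free N0=1, N1=0, N2=1, N3=1, N4=1, N5=0, N6=0 → 0; observed 1. Eliminates N6 stuck-at-0.
Only N3 stuck-at-0 is consistent with every test.

N3 stuck-at-0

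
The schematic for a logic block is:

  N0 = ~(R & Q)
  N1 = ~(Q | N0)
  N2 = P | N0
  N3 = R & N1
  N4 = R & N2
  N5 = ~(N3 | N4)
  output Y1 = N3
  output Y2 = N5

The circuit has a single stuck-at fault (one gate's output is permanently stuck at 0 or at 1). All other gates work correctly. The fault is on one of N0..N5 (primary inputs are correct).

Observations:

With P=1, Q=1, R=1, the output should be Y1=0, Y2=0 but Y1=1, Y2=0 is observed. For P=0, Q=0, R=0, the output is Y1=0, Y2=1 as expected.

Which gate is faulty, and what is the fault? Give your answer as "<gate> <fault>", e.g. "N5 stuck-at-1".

Fault-free values for test 1 (P=1, Q=1, R=1): N0=0, N1=0, N2=1, N3=0, N4=1, N5=0, giving Y1=0, Y2=0. Observed Y1=1, Y2=0.
Test 1: faults giving observed Y1=1, Y2=0 are {N1 stuck-at-1, N3 stuck-at-1}.
Test 2 (P=0, Q=0, R=0): fault-free N0=1, N1=0, N2=1, N3=0, N4=0, N5=1 → Y1=0, Y2=1; observed Y1=0, Y2=1. Eliminates N3 stuck-at-1.
Only N1 stuck-at-1 is consistent with every test.

N1 stuck-at-1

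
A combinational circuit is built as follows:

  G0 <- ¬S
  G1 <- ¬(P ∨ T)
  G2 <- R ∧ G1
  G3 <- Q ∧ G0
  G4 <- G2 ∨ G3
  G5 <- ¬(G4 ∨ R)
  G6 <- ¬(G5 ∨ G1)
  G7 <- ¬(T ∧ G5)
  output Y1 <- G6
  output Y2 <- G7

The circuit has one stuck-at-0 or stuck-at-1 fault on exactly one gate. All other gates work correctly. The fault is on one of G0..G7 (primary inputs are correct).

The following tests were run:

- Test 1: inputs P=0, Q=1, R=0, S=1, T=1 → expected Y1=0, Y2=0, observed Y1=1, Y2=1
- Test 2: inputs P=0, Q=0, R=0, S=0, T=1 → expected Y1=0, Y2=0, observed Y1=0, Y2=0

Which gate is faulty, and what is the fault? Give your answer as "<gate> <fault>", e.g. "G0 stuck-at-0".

Fault-free values for test 1 (P=0, Q=1, R=0, S=1, T=1): G0=0, G1=0, G2=0, G3=0, G4=0, G5=1, G6=0, G7=0, giving Y1=0, Y2=0. Observed Y1=1, Y2=1.
Test 1: faults giving observed Y1=1, Y2=1 are {G0 stuck-at-1, G2 stuck-at-1, G3 stuck-at-1, G4 stuck-at-1, G5 stuck-at-0}.
Test 2 (P=0, Q=0, R=0, S=0, T=1): fault-free G0=1, G1=0, G2=0, G3=0, G4=0, G5=1, G6=0, G7=0 → Y1=0, Y2=0; observed Y1=0, Y2=0. Eliminates G2 stuck-at-1, G3 stuck-at-1, G4 stuck-at-1, G5 stuck-at-0.
Only G0 stuck-at-1 is consistent with every test.

G0 stuck-at-1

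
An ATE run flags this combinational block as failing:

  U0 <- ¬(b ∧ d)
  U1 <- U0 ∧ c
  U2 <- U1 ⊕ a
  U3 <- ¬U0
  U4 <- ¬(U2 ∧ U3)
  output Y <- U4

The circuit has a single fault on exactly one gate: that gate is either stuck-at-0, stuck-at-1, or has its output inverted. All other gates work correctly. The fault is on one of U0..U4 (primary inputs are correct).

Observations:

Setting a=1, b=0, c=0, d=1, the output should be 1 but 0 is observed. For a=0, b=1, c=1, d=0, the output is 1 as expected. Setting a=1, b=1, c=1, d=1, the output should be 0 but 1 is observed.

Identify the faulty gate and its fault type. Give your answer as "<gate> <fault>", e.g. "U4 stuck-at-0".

U0 inverted output

Fault-free values for test 1 (a=1, b=0, c=0, d=1): U0=1, U1=0, U2=1, U3=0, U4=1, giving Y=1. Observed 0.
Test 1: faults giving observed 0 are {U0 stuck-at-0, U0 inverted output, U3 stuck-at-1, U3 inverted output, U4 stuck-at-0, U4 inverted output}.
Test 2 (a=0, b=1, c=1, d=0): fault-free U0=1, U1=1, U2=1, U3=0, U4=1 → 1; observed 1. Eliminates U3 stuck-at-1, U3 inverted output, U4 stuck-at-0, U4 inverted output.
Test 3 (a=1, b=1, c=1, d=1): fault-free U0=0, U1=0, U2=1, U3=1, U4=0 → 0; observed 1. Eliminates U0 stuck-at-0.
Only U0 inverted output is consistent with every test.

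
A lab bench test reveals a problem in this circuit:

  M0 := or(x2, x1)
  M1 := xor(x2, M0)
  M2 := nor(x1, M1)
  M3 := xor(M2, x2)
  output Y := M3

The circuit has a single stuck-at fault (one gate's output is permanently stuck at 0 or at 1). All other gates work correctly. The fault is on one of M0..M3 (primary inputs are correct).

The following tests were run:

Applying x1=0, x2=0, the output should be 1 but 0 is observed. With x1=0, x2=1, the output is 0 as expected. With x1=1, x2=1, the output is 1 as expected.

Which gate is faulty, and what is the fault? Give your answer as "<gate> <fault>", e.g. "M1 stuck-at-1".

Fault-free values for test 1 (x1=0, x2=0): M0=0, M1=0, M2=1, M3=1, giving Y=1. Observed 0.
Test 1: faults giving observed 0 are {M0 stuck-at-1, M1 stuck-at-1, M2 stuck-at-0, M3 stuck-at-0}.
Test 2 (x1=0, x2=1): fault-free M0=1, M1=0, M2=1, M3=0 → 0; observed 0. Eliminates M1 stuck-at-1, M2 stuck-at-0.
Test 3 (x1=1, x2=1): fault-free M0=1, M1=0, M2=0, M3=1 → 1; observed 1. Eliminates M3 stuck-at-0.
Only M0 stuck-at-1 is consistent with every test.

M0 stuck-at-1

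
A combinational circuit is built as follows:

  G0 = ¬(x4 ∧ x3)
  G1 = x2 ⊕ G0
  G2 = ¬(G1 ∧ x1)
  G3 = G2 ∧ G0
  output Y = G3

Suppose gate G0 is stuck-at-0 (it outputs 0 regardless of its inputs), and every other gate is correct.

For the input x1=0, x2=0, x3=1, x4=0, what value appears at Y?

0

Propagate with G0 forced: G0=0 [stuck-at-0], G1=0, G2=1, G3=0.
So Y = 0. (Without the fault it would be 1.)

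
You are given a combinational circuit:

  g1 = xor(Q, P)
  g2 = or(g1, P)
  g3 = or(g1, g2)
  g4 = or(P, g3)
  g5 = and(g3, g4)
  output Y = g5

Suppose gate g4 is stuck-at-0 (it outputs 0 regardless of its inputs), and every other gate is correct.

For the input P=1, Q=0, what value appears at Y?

Propagate with g4 forced: g1=1, g2=1, g3=1, g4=0 [stuck-at-0], g5=0.
So Y = 0. (Without the fault it would be 1.)

0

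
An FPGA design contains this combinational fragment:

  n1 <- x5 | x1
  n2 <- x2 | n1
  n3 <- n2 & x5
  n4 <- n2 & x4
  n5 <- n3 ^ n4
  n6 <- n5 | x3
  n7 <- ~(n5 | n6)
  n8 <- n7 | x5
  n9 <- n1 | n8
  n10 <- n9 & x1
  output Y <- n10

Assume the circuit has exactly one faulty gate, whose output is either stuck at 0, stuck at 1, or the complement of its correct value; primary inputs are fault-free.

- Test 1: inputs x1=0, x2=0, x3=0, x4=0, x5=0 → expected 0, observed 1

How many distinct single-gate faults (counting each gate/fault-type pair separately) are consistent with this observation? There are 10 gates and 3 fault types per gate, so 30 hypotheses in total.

Fault-free: n1=0, n2=0, n3=0, n4=0, n5=0, n6=0, n7=1, n8=1, n9=1, n10=0 → 0. Observed 1.
  n1: none of the 3 fault types match ✗
  n2: none of the 3 fault types match ✗
  n3: none of the 3 fault types match ✗
  n4: none of the 3 fault types match ✗
  n5: none of the 3 fault types match ✗
  n6: none of the 3 fault types match ✗
  n7: none of the 3 fault types match ✗
  n8: none of the 3 fault types match ✗
  n9: none of the 3 fault types match ✗
  n10: stuck-at-1, inverted output ✓; others ✗
Consistent faults: {n10 stuck-at-1, n10 inverted output} — 2 in all.

2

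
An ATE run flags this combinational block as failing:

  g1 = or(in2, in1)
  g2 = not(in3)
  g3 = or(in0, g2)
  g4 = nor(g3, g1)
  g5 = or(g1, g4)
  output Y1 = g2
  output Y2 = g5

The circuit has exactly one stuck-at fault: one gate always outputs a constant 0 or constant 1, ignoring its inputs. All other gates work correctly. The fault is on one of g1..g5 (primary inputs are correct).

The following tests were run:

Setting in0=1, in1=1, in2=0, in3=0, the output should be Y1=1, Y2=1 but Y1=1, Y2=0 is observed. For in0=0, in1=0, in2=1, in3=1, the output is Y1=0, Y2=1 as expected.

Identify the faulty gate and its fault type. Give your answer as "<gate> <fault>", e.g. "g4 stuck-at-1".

g1 stuck-at-0

Fault-free values for test 1 (in0=1, in1=1, in2=0, in3=0): g1=1, g2=1, g3=1, g4=0, g5=1, giving Y1=1, Y2=1. Observed Y1=1, Y2=0.
Test 1: faults giving observed Y1=1, Y2=0 are {g1 stuck-at-0, g5 stuck-at-0}.
Test 2 (in0=0, in1=0, in2=1, in3=1): fault-free g1=1, g2=0, g3=0, g4=0, g5=1 → Y1=0, Y2=1; observed Y1=0, Y2=1. Eliminates g5 stuck-at-0.
Only g1 stuck-at-0 is consistent with every test.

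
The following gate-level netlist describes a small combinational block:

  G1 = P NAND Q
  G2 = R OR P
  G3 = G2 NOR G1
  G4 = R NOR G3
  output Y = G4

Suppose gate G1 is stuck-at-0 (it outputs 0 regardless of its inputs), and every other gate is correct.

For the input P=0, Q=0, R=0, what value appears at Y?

0

Propagate with G1 forced: G1=0 [stuck-at-0], G2=0, G3=1, G4=0.
So Y = 0. (Without the fault it would be 1.)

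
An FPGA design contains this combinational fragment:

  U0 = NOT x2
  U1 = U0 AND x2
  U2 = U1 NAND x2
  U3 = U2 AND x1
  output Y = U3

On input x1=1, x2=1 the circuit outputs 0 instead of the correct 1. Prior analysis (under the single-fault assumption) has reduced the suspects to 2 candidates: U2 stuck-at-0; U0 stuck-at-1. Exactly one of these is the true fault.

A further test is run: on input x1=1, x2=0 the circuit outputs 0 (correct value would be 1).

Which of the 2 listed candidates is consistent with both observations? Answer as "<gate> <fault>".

Evaluate each candidate on input x1=1, x2=0:
  U2 stuck-at-0: U0=1, U1=0, U2=0 [stuck-at-0], U3=0 → 0 — matches
  U0 stuck-at-1: U0=1 [stuck-at-1], U1=0, U2=1, U3=1 → 1 — eliminated
Only U2 stuck-at-0 reproduces the observed 0.

U2 stuck-at-0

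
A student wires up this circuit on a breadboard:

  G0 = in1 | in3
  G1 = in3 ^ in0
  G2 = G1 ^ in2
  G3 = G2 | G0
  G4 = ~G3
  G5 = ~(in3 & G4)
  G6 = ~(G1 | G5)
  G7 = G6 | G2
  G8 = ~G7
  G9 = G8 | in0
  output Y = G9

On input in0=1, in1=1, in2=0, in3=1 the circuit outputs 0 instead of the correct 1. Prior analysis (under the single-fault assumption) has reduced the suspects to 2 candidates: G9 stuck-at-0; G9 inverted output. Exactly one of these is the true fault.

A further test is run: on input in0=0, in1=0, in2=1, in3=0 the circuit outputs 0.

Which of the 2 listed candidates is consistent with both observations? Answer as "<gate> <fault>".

Evaluate each candidate on input in0=0, in1=0, in2=1, in3=0:
  G9 stuck-at-0: G0=0, G1=0, G2=1, G3=1, G4=0, G5=1, G6=0, G7=1, G8=0, G9=0 [stuck-at-0] → 0 — matches
  G9 inverted output: G0=0, G1=0, G2=1, G3=1, G4=0, G5=1, G6=0, G7=1, G8=0, G9=1 [inverted output] → 1 — eliminated
Only G9 stuck-at-0 reproduces the observed 0.

G9 stuck-at-0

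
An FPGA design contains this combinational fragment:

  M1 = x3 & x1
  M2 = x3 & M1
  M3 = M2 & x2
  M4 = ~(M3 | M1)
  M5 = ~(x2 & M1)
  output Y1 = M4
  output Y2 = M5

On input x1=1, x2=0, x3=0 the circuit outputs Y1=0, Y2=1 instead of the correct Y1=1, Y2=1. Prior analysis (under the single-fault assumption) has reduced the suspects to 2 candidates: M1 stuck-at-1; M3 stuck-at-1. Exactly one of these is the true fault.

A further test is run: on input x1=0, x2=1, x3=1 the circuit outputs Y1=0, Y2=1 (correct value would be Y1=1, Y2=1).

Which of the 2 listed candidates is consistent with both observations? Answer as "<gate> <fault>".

M3 stuck-at-1

Evaluate each candidate on input x1=0, x2=1, x3=1:
  M1 stuck-at-1: M1=1 [stuck-at-1], M2=1, M3=1, M4=0, M5=0 → Y1=0, Y2=0 — eliminated
  M3 stuck-at-1: M1=0, M2=0, M3=1 [stuck-at-1], M4=0, M5=1 → Y1=0, Y2=1 — matches
Only M3 stuck-at-1 reproduces the observed Y1=0, Y2=1.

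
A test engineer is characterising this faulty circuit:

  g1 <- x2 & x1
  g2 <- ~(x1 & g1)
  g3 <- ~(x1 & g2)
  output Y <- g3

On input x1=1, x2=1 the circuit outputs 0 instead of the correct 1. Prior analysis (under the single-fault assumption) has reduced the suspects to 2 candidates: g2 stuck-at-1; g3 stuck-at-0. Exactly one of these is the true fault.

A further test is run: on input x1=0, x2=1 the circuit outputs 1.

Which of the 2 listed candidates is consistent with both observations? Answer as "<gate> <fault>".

Evaluate each candidate on input x1=0, x2=1:
  g2 stuck-at-1: g1=0, g2=1 [stuck-at-1], g3=1 → 1 — matches
  g3 stuck-at-0: g1=0, g2=1, g3=0 [stuck-at-0] → 0 — eliminated
Only g2 stuck-at-1 reproduces the observed 1.

g2 stuck-at-1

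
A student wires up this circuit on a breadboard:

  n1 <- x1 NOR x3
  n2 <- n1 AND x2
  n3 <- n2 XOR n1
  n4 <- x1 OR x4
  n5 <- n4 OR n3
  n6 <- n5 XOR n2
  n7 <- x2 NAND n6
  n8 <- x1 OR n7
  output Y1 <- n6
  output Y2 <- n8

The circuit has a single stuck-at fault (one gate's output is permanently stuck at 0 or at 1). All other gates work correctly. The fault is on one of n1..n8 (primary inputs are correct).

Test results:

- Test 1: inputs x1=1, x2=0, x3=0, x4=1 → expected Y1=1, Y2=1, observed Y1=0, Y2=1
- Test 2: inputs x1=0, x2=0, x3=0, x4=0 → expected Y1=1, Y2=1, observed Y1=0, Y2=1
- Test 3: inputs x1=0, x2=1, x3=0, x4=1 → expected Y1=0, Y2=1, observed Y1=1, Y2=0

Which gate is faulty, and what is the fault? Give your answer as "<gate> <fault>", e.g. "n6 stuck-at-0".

n5 stuck-at-0

Fault-free values for test 1 (x1=1, x2=0, x3=0, x4=1): n1=0, n2=0, n3=0, n4=1, n5=1, n6=1, n7=1, n8=1, giving Y1=1, Y2=1. Observed Y1=0, Y2=1.
Test 1: faults giving observed Y1=0, Y2=1 are {n2 stuck-at-1, n4 stuck-at-0, n5 stuck-at-0, n6 stuck-at-0}.
Test 2 (x1=0, x2=0, x3=0, x4=0): fault-free n1=1, n2=0, n3=1, n4=0, n5=1, n6=1, n7=1, n8=1 → Y1=1, Y2=1; observed Y1=0, Y2=1. Eliminates n2 stuck-at-1, n4 stuck-at-0.
Test 3 (x1=0, x2=1, x3=0, x4=1): fault-free n1=1, n2=1, n3=0, n4=1, n5=1, n6=0, n7=1, n8=1 → Y1=0, Y2=1; observed Y1=1, Y2=0. Eliminates n6 stuck-at-0.
Only n5 stuck-at-0 is consistent with every test.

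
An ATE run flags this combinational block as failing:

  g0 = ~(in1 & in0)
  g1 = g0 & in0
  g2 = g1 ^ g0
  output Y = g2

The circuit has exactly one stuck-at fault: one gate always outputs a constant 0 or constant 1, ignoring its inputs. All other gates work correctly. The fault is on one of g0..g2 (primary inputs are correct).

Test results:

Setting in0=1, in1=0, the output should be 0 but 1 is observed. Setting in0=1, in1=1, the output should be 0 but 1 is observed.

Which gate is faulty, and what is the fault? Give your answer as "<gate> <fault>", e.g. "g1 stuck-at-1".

Fault-free values for test 1 (in0=1, in1=0): g0=1, g1=1, g2=0, giving Y=0. Observed 1.
Test 1: faults giving observed 1 are {g1 stuck-at-0, g2 stuck-at-1}.
Test 2 (in0=1, in1=1): fault-free g0=0, g1=0, g2=0 → 0; observed 1. Eliminates g1 stuck-at-0.
Only g2 stuck-at-1 is consistent with every test.

g2 stuck-at-1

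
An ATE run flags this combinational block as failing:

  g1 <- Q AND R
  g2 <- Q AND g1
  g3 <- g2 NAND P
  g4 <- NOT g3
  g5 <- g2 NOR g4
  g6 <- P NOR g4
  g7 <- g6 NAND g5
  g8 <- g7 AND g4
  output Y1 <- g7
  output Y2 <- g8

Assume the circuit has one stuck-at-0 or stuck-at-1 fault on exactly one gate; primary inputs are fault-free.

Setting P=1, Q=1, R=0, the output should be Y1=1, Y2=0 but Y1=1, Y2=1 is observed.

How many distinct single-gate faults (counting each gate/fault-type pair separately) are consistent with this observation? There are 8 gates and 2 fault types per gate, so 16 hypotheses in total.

Fault-free: g1=0, g2=0, g3=1, g4=0, g5=1, g6=0, g7=1, g8=0 → Y1=1, Y2=0. Observed Y1=1, Y2=1.
  g1: stuck-at-1 ✓; others ✗
  g2: stuck-at-1 ✓; others ✗
  g3: stuck-at-0 ✓; others ✗
  g4: stuck-at-1 ✓; others ✗
  g5: none of the 2 fault types match ✗
  g6: none of the 2 fault types match ✗
  g7: none of the 2 fault types match ✗
  g8: stuck-at-1 ✓; others ✗
Consistent faults: {g1 stuck-at-1, g2 stuck-at-1, g3 stuck-at-0, g4 stuck-at-1, g8 stuck-at-1} — 5 in all.

5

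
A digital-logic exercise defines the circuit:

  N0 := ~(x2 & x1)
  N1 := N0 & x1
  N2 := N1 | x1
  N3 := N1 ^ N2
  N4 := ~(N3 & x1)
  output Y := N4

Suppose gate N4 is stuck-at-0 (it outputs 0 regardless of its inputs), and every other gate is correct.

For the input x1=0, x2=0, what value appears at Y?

0

Propagate with N4 forced: N0=1, N1=0, N2=0, N3=0, N4=0 [stuck-at-0].
So Y = 0. (Without the fault it would be 1.)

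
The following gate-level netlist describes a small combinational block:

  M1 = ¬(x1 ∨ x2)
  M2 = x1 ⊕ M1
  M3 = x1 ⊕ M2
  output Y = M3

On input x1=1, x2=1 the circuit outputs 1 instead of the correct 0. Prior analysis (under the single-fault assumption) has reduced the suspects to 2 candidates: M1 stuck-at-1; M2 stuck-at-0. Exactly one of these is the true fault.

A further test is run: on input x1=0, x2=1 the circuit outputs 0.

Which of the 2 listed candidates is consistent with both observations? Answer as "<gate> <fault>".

M2 stuck-at-0

Evaluate each candidate on input x1=0, x2=1:
  M1 stuck-at-1: M1=1 [stuck-at-1], M2=1, M3=1 → 1 — eliminated
  M2 stuck-at-0: M1=0, M2=0 [stuck-at-0], M3=0 → 0 — matches
Only M2 stuck-at-0 reproduces the observed 0.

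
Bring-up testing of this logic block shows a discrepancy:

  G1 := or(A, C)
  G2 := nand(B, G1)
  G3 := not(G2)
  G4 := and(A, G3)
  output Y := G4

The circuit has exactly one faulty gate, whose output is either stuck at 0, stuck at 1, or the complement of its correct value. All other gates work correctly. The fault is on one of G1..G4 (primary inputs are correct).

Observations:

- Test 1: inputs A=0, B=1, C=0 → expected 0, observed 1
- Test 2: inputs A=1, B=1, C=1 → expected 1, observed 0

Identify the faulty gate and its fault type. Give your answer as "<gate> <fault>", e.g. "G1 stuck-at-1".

G4 inverted output

Fault-free values for test 1 (A=0, B=1, C=0): G1=0, G2=1, G3=0, G4=0, giving Y=0. Observed 1.
Test 1: faults giving observed 1 are {G4 stuck-at-1, G4 inverted output}.
Test 2 (A=1, B=1, C=1): fault-free G1=1, G2=0, G3=1, G4=1 → 1; observed 0. Eliminates G4 stuck-at-1.
Only G4 inverted output is consistent with every test.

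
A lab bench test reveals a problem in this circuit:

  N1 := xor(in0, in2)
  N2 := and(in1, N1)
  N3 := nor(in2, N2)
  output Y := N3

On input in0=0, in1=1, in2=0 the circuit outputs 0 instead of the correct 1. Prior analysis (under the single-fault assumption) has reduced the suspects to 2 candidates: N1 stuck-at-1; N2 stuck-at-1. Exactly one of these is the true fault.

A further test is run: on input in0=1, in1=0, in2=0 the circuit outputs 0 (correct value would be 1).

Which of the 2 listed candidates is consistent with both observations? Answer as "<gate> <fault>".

Evaluate each candidate on input in0=1, in1=0, in2=0:
  N1 stuck-at-1: N1=1 [stuck-at-1], N2=0, N3=1 → 1 — eliminated
  N2 stuck-at-1: N1=1, N2=1 [stuck-at-1], N3=0 → 0 — matches
Only N2 stuck-at-1 reproduces the observed 0.

N2 stuck-at-1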